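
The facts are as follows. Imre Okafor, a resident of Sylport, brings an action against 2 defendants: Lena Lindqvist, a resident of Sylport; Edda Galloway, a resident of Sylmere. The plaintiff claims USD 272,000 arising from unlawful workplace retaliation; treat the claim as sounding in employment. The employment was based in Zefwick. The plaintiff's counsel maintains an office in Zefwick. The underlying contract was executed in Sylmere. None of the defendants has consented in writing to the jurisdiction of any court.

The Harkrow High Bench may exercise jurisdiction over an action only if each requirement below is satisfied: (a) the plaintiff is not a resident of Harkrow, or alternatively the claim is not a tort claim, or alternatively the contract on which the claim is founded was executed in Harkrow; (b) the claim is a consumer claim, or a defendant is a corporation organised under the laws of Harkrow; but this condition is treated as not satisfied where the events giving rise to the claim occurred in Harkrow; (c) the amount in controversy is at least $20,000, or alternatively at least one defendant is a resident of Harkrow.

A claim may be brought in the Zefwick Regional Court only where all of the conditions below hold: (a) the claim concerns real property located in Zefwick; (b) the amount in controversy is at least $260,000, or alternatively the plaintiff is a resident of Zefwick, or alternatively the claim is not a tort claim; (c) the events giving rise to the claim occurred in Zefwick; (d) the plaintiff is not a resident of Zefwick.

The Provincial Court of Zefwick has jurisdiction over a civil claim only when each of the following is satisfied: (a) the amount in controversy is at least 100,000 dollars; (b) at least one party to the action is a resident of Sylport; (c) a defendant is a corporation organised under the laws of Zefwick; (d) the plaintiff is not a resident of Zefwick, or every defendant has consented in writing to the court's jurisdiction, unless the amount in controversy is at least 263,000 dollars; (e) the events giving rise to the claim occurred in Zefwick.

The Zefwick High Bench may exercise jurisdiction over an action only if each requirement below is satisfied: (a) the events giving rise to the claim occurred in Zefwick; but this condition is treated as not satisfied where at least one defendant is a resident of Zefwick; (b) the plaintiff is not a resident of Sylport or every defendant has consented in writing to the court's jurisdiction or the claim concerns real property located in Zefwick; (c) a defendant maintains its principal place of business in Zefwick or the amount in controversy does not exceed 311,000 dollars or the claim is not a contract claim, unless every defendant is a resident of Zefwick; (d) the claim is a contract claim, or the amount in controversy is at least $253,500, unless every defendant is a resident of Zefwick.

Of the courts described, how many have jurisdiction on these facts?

The Harkrow High Bench:
  (a) The plaintiff resides in Sylport, which is not Harkrow, so this disjunct is met. Satisfied.
  (b) The claim is an employment claim, not a consumer claim; no defendant is a corporation — every alternative fails. Not met.
  (c) The amount in controversy is 272,000 dollars, which meets the 20,000 dollars floor, so one alternative holds. Met.
  → No jurisdiction.
The Zefwick Regional Court:
  (a) The claim does not concern real property. Condition not met.
  (b) The amount in controversy is $272,000, which meets the 260,000 dollars floor, which satisfies one of the alternatives. Condition met.
  (c) The operative events occurred in Zefwick. Satisfied.
  (d) The plaintiff resides in Sylport, which is not Zefwick. Satisfied.
  → No jurisdiction.
The Provincial Court of Zefwick:
  (a) The amount in controversy is $272,000, which meets the $100,000 floor. Condition met.
  (b) Imre Okafor resides in Sylport. Condition met.
  (c) No defendant is a corporation. Not met.
  (d) The plaintiff resides in Sylport, which is not Zefwick, so this disjunct is met. Met.
  (e) The operative events occurred in Zefwick. Met.
  → Not every requirement is met — no jurisdiction.
The Zefwick High Bench:
  (a) The operative events occurred in Zefwick. The carve-out does not apply: no defendant resides in Zefwick (they reside in Sylport, Sylmere). Satisfied.
  (b) The plaintiff resides in Sylport; no such written consent has been filed; the claim does not concern real property — every alternative fails. Not satisfied.
  (c) The amount in controversy is 272,000 dollars, within the 311,000 dollars ceiling, so this disjunct is met. Met.
  (d) The amount in controversy is $272,000, which meets the 253,500 dollars floor, so one alternative holds. Condition met.
  → No jurisdiction.
No court satisfies all of its conditions.

0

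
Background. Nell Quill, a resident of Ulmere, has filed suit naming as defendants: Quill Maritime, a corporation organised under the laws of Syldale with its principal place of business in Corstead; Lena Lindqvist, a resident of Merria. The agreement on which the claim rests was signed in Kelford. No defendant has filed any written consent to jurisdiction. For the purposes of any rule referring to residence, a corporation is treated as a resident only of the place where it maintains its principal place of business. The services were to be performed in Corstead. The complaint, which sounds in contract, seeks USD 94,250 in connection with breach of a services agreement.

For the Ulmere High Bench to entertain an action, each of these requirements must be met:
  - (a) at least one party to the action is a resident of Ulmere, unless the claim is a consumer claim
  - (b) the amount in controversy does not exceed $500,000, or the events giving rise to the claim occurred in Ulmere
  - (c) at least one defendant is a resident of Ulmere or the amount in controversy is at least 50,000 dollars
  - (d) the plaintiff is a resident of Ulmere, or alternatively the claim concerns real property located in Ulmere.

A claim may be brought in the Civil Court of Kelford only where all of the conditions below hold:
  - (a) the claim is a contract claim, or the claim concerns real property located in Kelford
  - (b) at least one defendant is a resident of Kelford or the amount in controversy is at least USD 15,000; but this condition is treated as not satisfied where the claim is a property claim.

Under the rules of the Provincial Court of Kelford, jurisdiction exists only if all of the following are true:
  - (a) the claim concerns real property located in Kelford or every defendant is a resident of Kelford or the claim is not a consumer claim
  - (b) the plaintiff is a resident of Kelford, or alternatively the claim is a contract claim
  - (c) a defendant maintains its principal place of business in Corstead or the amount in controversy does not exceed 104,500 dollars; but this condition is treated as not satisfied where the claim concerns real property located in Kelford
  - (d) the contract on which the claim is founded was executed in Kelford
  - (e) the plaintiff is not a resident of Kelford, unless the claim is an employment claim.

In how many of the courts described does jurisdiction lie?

The Ulmere High Bench:
  (a) Nell Quill resides in Ulmere. Condition met.
  (b) The amount in controversy is 94,250 dollars, within the USD 500,000 ceiling — that alternative is enough. Satisfied.
  (c) The amount in controversy is USD 94,250, which meets the $50,000 floor, which satisfies one of the alternatives. Satisfied.
  (d) The plaintiff resides in Ulmere, which satisfies one of the alternatives. Met.
  → All conditions met; jurisdiction exists.
The Civil Court of Kelford:
  (a) The claim is a contract claim, so this disjunct is met. Satisfied.
  (b) The amount in controversy is $94,250, which meets the 15,000 dollars floor, which satisfies one of the alternatives. The exception is not triggered, since the claim is a contract claim, not a property claim. Satisfied.
  → Every requirement is satisfied — jurisdiction.
The Provincial Court of Kelford:
  (a) The claim is a contract claim, not a consumer claim, which satisfies one of the alternatives. Satisfied.
  (b) The claim is a contract claim, so one alternative holds. Met.
  (c) Quill Maritime has its principal place of business in Corstead — that alternative is enough. And the carve-out is inapplicable — the claim does not concern real property. Satisfied.
  (d) The contract was executed in Kelford. Satisfied.
  (e) The plaintiff resides in Ulmere, which is not Kelford. Satisfied.
  → Jurisdiction lies.
Courts with jurisdiction: the Ulmere High Bench, the Civil Court of Kelford, the Provincial Court of Kelford — 3 in total.

3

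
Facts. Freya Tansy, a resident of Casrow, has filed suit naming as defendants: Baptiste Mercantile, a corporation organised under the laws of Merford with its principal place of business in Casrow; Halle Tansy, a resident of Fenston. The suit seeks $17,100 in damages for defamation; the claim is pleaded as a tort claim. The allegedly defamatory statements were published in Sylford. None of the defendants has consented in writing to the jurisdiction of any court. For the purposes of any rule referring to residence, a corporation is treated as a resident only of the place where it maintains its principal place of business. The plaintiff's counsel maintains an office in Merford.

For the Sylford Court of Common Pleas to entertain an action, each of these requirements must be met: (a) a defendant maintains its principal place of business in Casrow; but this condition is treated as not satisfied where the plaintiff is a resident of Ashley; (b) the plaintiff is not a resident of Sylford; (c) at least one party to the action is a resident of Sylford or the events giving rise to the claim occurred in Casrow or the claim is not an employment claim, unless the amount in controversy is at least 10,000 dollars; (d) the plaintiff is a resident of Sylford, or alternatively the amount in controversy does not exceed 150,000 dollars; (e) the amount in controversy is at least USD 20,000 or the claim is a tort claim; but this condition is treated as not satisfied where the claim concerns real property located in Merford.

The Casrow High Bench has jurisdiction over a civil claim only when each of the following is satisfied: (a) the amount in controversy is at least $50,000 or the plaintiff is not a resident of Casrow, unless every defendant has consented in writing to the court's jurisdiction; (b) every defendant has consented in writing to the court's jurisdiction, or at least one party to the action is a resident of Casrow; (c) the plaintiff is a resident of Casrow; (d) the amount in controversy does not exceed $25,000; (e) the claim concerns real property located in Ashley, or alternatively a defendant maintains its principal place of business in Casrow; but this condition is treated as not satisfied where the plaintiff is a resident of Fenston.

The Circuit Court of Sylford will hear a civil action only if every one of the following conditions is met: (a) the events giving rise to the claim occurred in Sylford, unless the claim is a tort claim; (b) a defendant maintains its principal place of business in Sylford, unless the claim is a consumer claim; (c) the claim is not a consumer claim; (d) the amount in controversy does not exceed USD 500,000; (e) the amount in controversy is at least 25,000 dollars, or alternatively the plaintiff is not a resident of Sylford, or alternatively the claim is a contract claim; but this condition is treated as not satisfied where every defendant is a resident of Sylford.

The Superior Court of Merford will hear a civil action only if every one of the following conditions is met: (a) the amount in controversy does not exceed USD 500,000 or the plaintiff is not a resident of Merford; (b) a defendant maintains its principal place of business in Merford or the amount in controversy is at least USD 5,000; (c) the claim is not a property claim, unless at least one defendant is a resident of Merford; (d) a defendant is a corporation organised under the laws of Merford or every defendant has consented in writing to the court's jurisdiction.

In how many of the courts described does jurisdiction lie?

2

The Sylford Court of Common Pleas:
  (a) Baptiste Mercantile has its principal place of business in Casrow. The exception is not triggered, since the plaintiff resides in Casrow, not Ashley. Met.
  (b) The plaintiff resides in Casrow, which is not Sylford. Satisfied.
  (c) The claim is a tort claim, not an employment claim — that alternative is enough. Satisfied.
  (d) The amount in controversy is 17,100 dollars, within the USD 150,000 ceiling — that alternative is enough. Met.
  (e) The claim is a tort claim, so this disjunct is met. And the carve-out is inapplicable — the claim does not concern real property. Condition met.
  → Every requirement is satisfied — jurisdiction.
The Casrow High Bench:
  (a) The amount in controversy is USD 17,100, below the 50,000 dollars floor; the plaintiff resides in Casrow — none of the alternatives is met. The proviso offers no rescue either, since no such written consent has been filed. Not satisfied.
  (b) Freya Tansy resides in Casrow, so one alternative holds. Satisfied.
  (c) The plaintiff resides in Casrow. Satisfied.
  (d) The amount in controversy is 17,100 dollars, within the $25,000 ceiling. Condition met.
  (e) Baptiste Mercantile has its principal place of business in Casrow, so this disjunct is met. And the carve-out is inapplicable — the plaintiff resides in Casrow, not Fenston. Condition met.
  → The court lacks jurisdiction.
The Circuit Court of Sylford:
  (a) The operative events occurred in Sylford. Satisfied.
  (b) The corporate defendant(s) have their principal place of business in Casrow, not Sylford. The proviso offers no rescue either, since the claim is a tort claim, not a consumer claim. Not met.
  (c) The claim is a tort claim, not a consumer claim. Met.
  (d) The amount in controversy is $17,100, within the $500,000 ceiling. Satisfied.
  (e) The plaintiff resides in Casrow, which is not Sylford, so one alternative holds. The carve-out does not apply: the defendants reside as follows — Baptiste Mercantile in Casrow, Halle Tansy in Fenston — not all in Sylford. Satisfied.
  → No jurisdiction.
The Superior Court of Merford:
  (a) The amount in controversy is USD 17,100, within the 500,000 dollars ceiling, so one alternative holds. Satisfied.
  (b) The amount in controversy is 17,100 dollars, which meets the $5,000 floor, so this disjunct is met. Satisfied.
  (c) The claim is a tort claim, not a property claim. Met.
  (d) Baptiste Mercantile is organised under the laws of Merford, so this disjunct is met. Satisfied.
  → All conditions met; jurisdiction exists.
Courts with jurisdiction: the Sylford Court of Common Pleas, the Superior Court of Merford — 2 in total.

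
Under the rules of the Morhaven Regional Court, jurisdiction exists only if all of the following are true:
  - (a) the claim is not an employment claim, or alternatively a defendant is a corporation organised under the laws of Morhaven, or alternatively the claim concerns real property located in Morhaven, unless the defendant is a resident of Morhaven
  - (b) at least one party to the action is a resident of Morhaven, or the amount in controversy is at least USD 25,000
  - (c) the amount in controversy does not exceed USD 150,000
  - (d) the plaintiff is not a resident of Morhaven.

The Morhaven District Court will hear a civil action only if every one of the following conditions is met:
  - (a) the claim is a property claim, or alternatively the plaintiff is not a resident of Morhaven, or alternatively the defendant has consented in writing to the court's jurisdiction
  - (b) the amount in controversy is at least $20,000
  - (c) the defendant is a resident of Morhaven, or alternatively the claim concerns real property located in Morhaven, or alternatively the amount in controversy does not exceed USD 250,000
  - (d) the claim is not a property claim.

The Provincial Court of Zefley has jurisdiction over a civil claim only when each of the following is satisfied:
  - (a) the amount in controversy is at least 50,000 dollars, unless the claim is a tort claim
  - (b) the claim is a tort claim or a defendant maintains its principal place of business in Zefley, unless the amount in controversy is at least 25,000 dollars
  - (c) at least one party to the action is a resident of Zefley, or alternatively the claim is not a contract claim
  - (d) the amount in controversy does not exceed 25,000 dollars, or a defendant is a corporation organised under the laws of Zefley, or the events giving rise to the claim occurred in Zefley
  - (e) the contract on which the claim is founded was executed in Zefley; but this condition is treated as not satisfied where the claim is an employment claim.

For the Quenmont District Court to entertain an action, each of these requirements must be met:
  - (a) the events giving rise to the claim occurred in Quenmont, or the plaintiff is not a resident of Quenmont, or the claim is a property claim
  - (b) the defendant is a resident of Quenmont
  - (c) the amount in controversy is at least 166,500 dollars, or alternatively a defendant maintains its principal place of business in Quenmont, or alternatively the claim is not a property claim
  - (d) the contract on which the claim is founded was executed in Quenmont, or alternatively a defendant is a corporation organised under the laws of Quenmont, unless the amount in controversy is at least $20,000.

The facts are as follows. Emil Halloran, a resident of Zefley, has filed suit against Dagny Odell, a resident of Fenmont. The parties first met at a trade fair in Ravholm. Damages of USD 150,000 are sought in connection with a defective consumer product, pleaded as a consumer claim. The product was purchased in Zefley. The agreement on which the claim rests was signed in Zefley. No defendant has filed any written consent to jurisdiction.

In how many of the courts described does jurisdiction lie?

The Morhaven Regional Court:
  (a) The claim is a consumer claim, not an employment claim, so this disjunct is met. Satisfied.
  (b) The amount in controversy is 150,000 dollars, which meets the 25,000 dollars floor, which satisfies one of the alternatives. Condition met.
  (c) The amount in controversy is USD 150,000, within the 150,000 dollars ceiling. Satisfied.
  (d) The plaintiff resides in Zefley, which is not Morhaven. Met.
  → Jurisdiction lies.
The Morhaven District Court:
  (a) The plaintiff resides in Zefley, which is not Morhaven, so this disjunct is met. Condition met.
  (b) The amount in controversy is $150,000, which meets the $20,000 floor. Condition met.
  (c) The amount in controversy is USD 150,000, within the USD 250,000 ceiling, so one alternative holds. Met.
  (d) The claim is a consumer claim, not a property claim. Met.
  → Jurisdiction lies.
The Provincial Court of Zefley:
  (a) The amount in controversy is $150,000, which meets the $50,000 floor. Condition met.
  (b) The claim is a consumer claim, not a tort claim; no defendant is a corporation — no alternative holds. But the amount in controversy is $150,000, which meets the 25,000 dollars floor, and the 'unless' clause therefore excuses the requirement. Condition met.
  (c) Emil Halloran resides in Zefley — that alternative is enough. Met.
  (d) The operative events occurred in Zefley — that alternative is enough. Met.
  (e) The contract was executed in Zefley. The carve-out does not apply: the claim is a consumer claim, not an employment claim. Met.
  → Jurisdiction lies.
The Quenmont District Court:
  (a) The plaintiff resides in Zefley, which is not Quenmont, so one alternative holds. Met.
  (b) The defendant resides in Fenmont, not Quenmont. Not satisfied.
  (c) The claim is a consumer claim, not a property claim, which satisfies one of the alternatives. Met.
  (d) The contract was executed in Zefley, not Quenmont; no defendant is a corporation — none of the alternatives is met. The proviso rescues it, though: the amount in controversy is $150,000, which meets the 20,000 dollars floor. Satisfied.
  → No jurisdiction.
Courts with jurisdiction: the Morhaven Regional Court, the Morhaven District Court, the Provincial Court of Zefley — 3 in total.

3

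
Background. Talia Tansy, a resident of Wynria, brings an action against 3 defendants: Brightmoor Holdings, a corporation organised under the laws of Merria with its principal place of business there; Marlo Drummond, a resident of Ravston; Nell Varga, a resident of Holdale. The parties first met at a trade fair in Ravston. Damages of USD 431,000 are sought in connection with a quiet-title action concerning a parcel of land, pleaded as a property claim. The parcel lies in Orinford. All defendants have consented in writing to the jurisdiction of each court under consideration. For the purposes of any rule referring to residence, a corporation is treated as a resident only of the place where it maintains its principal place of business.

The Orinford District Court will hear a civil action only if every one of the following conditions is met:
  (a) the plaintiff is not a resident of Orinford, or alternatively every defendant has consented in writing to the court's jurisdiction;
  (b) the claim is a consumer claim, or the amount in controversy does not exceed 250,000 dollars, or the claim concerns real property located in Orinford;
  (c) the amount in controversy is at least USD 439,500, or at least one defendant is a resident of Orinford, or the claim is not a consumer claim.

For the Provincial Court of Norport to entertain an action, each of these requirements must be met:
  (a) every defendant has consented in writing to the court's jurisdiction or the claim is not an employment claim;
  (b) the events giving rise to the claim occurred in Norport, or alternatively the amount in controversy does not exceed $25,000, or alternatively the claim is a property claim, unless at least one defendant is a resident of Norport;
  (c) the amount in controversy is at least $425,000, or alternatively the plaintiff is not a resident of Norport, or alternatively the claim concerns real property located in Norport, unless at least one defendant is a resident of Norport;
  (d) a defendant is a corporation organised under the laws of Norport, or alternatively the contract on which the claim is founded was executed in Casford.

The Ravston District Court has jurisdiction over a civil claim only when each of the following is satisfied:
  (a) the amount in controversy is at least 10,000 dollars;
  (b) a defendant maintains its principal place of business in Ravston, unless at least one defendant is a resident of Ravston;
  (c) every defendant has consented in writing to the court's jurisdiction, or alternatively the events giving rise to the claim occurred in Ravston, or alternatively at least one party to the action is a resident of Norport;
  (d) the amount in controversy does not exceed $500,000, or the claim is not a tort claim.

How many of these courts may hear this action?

2

The Orinford District Court:
  (a) The plaintiff resides in Wynria, which is not Orinford, so this disjunct is met. Satisfied.
  (b) The property lies in Orinford, so this disjunct is met. Met.
  (c) The claim is a property claim, not a consumer claim, so this disjunct is met. Met.
  → All conditions met; jurisdiction exists.
The Provincial Court of Norport:
  (a) Every defendant has filed written consent, which satisfies one of the alternatives. Satisfied.
  (b) The claim is a property claim — that alternative is enough. Condition met.
  (c) The amount in controversy is 431,000 dollars, which meets the USD 425,000 floor, so this disjunct is met. Satisfied.
  (d) The corporate defendant(s) are organised in Merria, not Norport; no contract (and hence no place of execution) is alleged — every alternative fails. Not met.
  → The court lacks jurisdiction.
The Ravston District Court:
  (a) The amount in controversy is $431,000, which meets the 10,000 dollars floor. Satisfied.
  (b) The corporate defendant(s) have their principal place of business in Merria, not Ravston. The proviso rescues it, though: Marlo Drummond resides in Ravston. Satisfied.
  (c) Every defendant has filed written consent, so one alternative holds. Condition met.
  (d) The amount in controversy is USD 431,000, within the USD 500,000 ceiling, so this disjunct is met. Condition met.
  → Every requirement is satisfied — jurisdiction.
Courts with jurisdiction: the Orinford District Court, the Ravston District Court — 2 in total.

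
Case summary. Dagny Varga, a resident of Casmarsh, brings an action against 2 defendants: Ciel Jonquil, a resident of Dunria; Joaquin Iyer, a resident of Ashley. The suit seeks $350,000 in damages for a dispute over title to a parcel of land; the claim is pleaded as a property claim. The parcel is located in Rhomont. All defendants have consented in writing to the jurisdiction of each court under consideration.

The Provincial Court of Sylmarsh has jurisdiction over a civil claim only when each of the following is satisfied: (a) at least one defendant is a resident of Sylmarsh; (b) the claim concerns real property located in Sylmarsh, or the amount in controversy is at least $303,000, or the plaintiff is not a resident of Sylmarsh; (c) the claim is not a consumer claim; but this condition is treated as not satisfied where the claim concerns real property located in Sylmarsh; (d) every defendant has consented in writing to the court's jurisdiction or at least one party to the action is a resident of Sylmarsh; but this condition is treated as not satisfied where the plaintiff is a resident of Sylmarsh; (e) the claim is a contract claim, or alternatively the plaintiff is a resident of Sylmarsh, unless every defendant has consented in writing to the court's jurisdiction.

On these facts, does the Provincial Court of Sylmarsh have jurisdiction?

The Provincial Court of Sylmarsh:
  (a) No defendant resides in Sylmarsh (they reside in Dunria, Ashley). Not met.
  (b) The amount in controversy is 350,000 dollars, which meets the USD 303,000 floor, so this disjunct is met. Satisfied.
  (c) The claim is a property claim, not a consumer claim. And the carve-out is inapplicable — the property lies in Rhomont, not Sylmarsh. Satisfied.
  (d) Every defendant has filed written consent — that alternative is enough. The carve-out does not apply: the plaintiff resides in Casmarsh, not Sylmarsh. Condition met.
  (e) The claim is a property claim, not a contract claim; the plaintiff resides in Casmarsh, not Sylmarsh — every alternative fails. The proviso rescues it, though: every defendant has filed written consent. Condition met.
  → The court lacks jurisdiction.

No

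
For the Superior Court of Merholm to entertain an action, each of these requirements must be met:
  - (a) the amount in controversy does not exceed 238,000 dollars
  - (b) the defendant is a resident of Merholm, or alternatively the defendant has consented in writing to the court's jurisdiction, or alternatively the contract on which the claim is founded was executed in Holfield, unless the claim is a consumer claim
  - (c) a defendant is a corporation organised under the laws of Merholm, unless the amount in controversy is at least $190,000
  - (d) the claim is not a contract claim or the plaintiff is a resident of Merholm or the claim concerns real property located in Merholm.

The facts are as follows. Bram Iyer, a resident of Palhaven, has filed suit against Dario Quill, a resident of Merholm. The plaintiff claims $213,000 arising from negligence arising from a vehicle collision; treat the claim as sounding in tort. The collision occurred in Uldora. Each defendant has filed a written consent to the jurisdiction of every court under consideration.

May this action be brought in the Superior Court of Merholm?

The Superior Court of Merholm:
  (a) The amount in controversy is $213,000, within the 238,000 dollars ceiling. Condition met.
  (b) The defendant resides in Merholm, so one alternative holds. Met.
  (c) No defendant is a corporation. The proviso rescues it, though: the amount in controversy is USD 213,000, which meets the $190,000 floor. Condition met.
  (d) The claim is a tort claim, not a contract claim — that alternative is enough. Satisfied.
  → Every requirement is satisfied — jurisdiction.

Yes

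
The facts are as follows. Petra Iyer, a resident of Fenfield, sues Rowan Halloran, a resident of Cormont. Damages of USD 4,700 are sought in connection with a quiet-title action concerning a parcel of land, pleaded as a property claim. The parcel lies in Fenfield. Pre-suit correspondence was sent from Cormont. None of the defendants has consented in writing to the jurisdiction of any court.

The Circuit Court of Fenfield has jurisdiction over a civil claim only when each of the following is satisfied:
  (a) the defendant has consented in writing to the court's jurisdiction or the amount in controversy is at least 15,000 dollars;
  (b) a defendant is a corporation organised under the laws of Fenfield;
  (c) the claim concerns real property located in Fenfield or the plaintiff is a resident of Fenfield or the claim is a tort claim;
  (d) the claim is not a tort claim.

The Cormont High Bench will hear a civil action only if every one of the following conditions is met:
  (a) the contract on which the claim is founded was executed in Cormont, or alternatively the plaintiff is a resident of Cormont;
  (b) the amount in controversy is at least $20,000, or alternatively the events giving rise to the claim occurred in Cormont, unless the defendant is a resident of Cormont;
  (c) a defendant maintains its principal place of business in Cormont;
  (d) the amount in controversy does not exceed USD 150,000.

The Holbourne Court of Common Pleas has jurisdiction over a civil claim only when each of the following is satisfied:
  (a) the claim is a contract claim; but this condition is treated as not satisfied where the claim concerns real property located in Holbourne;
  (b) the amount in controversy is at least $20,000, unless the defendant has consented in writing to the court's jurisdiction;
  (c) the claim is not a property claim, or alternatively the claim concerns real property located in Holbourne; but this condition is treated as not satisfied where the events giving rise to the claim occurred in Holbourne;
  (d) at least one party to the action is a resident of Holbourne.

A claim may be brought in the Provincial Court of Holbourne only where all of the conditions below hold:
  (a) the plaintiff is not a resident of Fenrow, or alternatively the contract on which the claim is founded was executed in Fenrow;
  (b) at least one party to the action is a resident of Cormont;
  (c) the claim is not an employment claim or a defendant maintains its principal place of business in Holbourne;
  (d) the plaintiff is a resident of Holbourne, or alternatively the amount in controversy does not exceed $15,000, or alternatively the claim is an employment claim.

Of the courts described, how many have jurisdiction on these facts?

The Circuit Court of Fenfield:
  (a) No such written consent has been filed; the amount in controversy is $4,700, below the USD 15,000 floor — none of the alternatives is met. Not met.
  (b) No defendant is a corporation. Not satisfied.
  (c) The property lies in Fenfield — that alternative is enough. Met.
  (d) The claim is a property claim, not a tort claim. Satisfied.
  → Not every requirement is met — no jurisdiction.
The Cormont High Bench:
  (a) No contract (and hence no place of execution) is alleged; the plaintiff resides in Fenfield, not Cormont — no alternative holds. Not met.
  (b) The amount in controversy is 4,700 dollars, below the $20,000 floor; the operative events occurred in Fenfield, not Cormont — none of the alternatives is met. However, the defendant resides in Cormont, so the 'unless' proviso supplies this condition. Satisfied.
  (c) No defendant is a corporation. Not met.
  (d) The amount in controversy is $4,700, within the USD 150,000 ceiling. Met.
  → At least one condition fails; no jurisdiction.
The Holbourne Court of Common Pleas:
  (a) The claim is a property claim, not a contract claim. Condition not met.
  (b) The amount in controversy is $4,700, below the USD 20,000 floor. The proviso offers no rescue either, since no such written consent has been filed. Not satisfied.
  (c) The claim is a property claim; the property lies in Fenfield, not Holbourne — no alternative holds. Condition not met.
  (d) No party resides in Holbourne. Condition not met.
  → No jurisdiction.
The Provincial Court of Holbourne:
  (a) The plaintiff resides in Fenfield, which is not Fenrow, which satisfies one of the alternatives. Condition met.
  (b) Rowan Halloran resides in Cormont. Satisfied.
  (c) The claim is a property claim, not an employment claim, so one alternative holds. Satisfied.
  (d) The amount in controversy is $4,700, within the 15,000 dollars ceiling, which satisfies one of the alternatives. Met.
  → The court has jurisdiction.
Courts with jurisdiction: the Provincial Court of Holbourne — 1 in total.

1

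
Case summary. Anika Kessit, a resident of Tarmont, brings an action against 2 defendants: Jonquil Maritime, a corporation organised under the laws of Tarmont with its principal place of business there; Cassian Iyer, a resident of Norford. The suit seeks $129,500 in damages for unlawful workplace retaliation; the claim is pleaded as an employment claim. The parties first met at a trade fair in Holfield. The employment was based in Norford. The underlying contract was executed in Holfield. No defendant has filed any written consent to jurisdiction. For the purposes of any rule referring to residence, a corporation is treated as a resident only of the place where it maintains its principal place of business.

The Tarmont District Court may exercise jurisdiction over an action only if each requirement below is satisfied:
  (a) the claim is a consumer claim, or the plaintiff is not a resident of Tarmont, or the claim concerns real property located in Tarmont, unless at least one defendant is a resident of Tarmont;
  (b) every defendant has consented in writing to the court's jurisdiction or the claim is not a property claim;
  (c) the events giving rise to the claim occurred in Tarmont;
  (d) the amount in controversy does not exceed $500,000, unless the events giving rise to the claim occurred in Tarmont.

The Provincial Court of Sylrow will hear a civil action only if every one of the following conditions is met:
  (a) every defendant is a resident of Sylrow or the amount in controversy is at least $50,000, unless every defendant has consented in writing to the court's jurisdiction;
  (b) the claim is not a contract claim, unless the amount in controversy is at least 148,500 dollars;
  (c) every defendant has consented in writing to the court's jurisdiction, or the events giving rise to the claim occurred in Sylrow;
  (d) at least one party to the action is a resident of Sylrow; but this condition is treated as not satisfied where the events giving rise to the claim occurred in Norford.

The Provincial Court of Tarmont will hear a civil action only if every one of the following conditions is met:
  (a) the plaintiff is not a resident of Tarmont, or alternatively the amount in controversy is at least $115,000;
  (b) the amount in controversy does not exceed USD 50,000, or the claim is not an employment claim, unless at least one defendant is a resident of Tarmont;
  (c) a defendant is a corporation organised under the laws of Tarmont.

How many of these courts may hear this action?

1

The Tarmont District Court:
  (a) The claim is an employment claim, not a consumer claim; the plaintiff resides in Tarmont; the claim does not concern real property — no alternative holds. However, Jonquil Maritime resides in Tarmont, so the 'unless' proviso supplies this condition. Condition met.
  (b) The claim is an employment claim, not a property claim, so one alternative holds. Condition met.
  (c) The operative events occurred in Norford, not Tarmont. Fails.
  (d) The amount in controversy is 129,500 dollars, within the $500,000 ceiling. Condition met.
  → No jurisdiction.
The Provincial Court of Sylrow:
  (a) The amount in controversy is $129,500, which meets the USD 50,000 floor, so one alternative holds. Condition met.
  (b) The claim is an employment claim, not a contract claim. Met.
  (c) No such written consent has been filed; the operative events occurred in Norford, not Sylrow — no alternative holds. Fails.
  (d) No party resides in Sylrow. Fails.
  → At least one condition fails; no jurisdiction.
The Provincial Court of Tarmont:
  (a) The amount in controversy is $129,500, which meets the $115,000 floor, so this disjunct is met. Condition met.
  (b) The amount in controversy is 129,500 dollars, above the 50,000 dollars ceiling; the claim is an employment claim — every alternative fails. But Jonquil Maritime resides in Tarmont, and the 'unless' clause therefore excuses the requirement. Satisfied.
  (c) Jonquil Maritime is organised under the laws of Tarmont. Satisfied.
  → All conditions met; jurisdiction exists.
Courts with jurisdiction: the Provincial Court of Tarmont — 1 in total.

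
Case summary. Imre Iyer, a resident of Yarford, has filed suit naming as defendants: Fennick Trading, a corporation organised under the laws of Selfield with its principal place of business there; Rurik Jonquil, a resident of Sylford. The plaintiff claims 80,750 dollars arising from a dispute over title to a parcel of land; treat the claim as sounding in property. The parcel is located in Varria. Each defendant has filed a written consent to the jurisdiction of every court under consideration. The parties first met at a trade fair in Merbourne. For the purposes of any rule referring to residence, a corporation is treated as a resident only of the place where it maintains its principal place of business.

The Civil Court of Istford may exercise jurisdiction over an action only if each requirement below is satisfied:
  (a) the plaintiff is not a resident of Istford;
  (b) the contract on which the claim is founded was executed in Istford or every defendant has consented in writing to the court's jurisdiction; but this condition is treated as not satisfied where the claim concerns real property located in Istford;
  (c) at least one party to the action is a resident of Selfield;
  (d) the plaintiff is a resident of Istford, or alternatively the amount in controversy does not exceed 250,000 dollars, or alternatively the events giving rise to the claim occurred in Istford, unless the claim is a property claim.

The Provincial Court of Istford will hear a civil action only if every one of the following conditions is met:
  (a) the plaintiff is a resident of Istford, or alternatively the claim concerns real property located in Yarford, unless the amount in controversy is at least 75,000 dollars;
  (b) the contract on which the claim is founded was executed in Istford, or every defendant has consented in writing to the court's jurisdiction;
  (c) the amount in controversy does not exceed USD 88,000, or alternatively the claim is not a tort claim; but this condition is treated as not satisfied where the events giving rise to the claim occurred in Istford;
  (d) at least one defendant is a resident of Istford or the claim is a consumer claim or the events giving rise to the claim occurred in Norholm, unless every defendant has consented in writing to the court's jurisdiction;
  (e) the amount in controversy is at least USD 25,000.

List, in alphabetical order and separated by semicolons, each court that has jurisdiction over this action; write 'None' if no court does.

The Civil Court of Istford:
  (a) The plaintiff resides in Yarford, which is not Istford. Met.
  (b) Every defendant has filed written consent — that alternative is enough. The exception is not triggered, since the property lies in Varria, not Istford. Met.
  (c) Fennick Trading resides in Selfield. Satisfied.
  (d) The amount in controversy is 80,750 dollars, within the 250,000 dollars ceiling, so this disjunct is met. Satisfied.
  → The court has jurisdiction.
The Provincial Court of Istford:
  (a) The plaintiff resides in Yarford, not Istford; the property lies in Varria, not Yarford — no alternative holds. However, the amount in controversy is 80,750 dollars, which meets the USD 75,000 floor, so the 'unless' proviso supplies this condition. Satisfied.
  (b) Every defendant has filed written consent — that alternative is enough. Condition met.
  (c) The amount in controversy is USD 80,750, within the $88,000 ceiling, so this disjunct is met. The exception is not triggered, since the operative events occurred in Varria, not Istford. Satisfied.
  (d) No defendant resides in Istford (they reside in Selfield, Sylford); the claim is a property claim, not a consumer claim; the operative events occurred in Varria, not Norholm — every alternative fails. However, every defendant has filed written consent, so the 'unless' proviso supplies this condition. Satisfied.
  (e) The amount in controversy is USD 80,750, which meets the 25,000 dollars floor. Met.
  → The court has jurisdiction.

the Civil Court of Istford; the Provincial Court of Istford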